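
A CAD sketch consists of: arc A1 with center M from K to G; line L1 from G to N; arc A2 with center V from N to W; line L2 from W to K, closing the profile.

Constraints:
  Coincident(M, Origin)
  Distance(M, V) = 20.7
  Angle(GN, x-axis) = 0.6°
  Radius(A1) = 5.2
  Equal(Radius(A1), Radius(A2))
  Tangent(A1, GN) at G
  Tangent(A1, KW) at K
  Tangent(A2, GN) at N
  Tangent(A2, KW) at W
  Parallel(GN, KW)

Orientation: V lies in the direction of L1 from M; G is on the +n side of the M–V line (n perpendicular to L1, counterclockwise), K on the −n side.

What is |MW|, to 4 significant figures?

21.34

The slot axis is L1's direction at 0.6°, so u = (cos 0.6°, sin 0.6°) = (0.9999, 0.01047) and n = (−sin 0.6°, cos 0.6°) = (-0.01047, 0.9999). M is at the origin and V lies 20.7 along u from M, so V = 20.7·u = (20.70, 0.2168). Tangency of A1 to both parallel lines with radius 5.2 puts G and K at M ± 5.2·n: G = (-0.05445, 5.200), K = (0.05445, -5.200). Equal radii place N and W the same way about V: N = V + 5.2·n = (20.64, 5.416), W = V − 5.2·n = (20.75, -4.983). Then |MW| = |W − M| = 21.34.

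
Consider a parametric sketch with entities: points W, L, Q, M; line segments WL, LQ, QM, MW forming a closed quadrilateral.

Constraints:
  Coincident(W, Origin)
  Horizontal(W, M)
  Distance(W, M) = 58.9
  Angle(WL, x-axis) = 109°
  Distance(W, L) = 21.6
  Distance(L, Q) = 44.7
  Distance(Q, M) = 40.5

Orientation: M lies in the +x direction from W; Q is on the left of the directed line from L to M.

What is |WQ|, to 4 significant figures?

48.85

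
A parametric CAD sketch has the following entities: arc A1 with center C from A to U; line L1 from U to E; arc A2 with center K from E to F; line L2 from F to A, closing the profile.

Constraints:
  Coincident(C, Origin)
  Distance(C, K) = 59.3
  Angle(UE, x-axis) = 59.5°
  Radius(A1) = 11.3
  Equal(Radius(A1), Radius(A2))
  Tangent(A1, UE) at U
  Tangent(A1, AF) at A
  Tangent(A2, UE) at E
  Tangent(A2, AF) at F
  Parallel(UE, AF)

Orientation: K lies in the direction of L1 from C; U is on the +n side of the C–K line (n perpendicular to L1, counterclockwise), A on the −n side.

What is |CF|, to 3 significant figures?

60.4

Tangency of A1 to both parallel lines with radius 11.3 puts U and A at C ± 11.3·n: U = (-9.74, 5.74), A = (9.74, -5.74). Equal radii place E and F the same way about K: E = K + 11.3·n = (20.4, 56.8), F = K − 11.3·n = (39.8, 45.4). Then |CF| = |F − C| = 60.4.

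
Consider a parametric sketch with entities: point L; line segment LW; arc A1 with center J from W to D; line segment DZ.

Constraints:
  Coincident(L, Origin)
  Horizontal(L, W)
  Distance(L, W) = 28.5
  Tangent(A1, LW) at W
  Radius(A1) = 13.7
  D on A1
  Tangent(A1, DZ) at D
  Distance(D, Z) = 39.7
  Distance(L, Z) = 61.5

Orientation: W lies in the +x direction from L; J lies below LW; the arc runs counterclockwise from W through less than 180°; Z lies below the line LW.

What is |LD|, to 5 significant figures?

23.229

Checks: |LW| = 28.50 ✓; |JD| = 13.70 ✓; ∠(JD, DZ) = 90.00° ✓; |DZ| = 39.70 ✓; |LZ| = 61.50 ✓.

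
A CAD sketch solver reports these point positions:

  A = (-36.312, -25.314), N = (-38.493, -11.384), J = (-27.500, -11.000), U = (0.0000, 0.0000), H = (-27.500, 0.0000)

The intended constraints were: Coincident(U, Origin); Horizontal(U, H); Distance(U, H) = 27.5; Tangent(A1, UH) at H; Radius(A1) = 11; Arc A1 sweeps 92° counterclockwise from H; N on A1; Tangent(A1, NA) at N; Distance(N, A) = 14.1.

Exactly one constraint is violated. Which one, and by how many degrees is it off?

Tangent(A1, NA) at N — off by 6.90°.

U = (0.00, 0.00) ✓; U.y = 0.00, H.y = 0.00 ✓; |UH| = 27.50 ✓; ∠(JH, HU) = 90.00° ✓; |JH| = 11.00 ✓; bearing(J→N) − bearing(J→H) = 92.00° ✓; |JN| = 11.00 ✓; ∠(JN, NA) = 83.10° ✗; |NA| = 14.10 ✓.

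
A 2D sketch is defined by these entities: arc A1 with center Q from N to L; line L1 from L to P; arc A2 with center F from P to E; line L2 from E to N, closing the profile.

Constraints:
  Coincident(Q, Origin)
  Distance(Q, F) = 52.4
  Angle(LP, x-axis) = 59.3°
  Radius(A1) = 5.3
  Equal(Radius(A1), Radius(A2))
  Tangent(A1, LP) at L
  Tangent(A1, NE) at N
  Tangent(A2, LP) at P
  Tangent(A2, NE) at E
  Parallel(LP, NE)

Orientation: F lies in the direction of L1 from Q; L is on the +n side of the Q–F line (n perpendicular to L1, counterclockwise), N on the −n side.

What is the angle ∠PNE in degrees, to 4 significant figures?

11.44°

Tangency of A1 to both parallel lines with radius 5.3 puts L and N at Q ± 5.3·n: L = (-4.557, 2.706), N = (4.557, -2.706). Equal radii place P and E the same way about F: P = F + 5.3·n = (22.20, 47.76), E = F − 5.3·n = (31.31, 42.35). Then cos ∠PNE = NP·NE / (|NP||NE|), giving 11.44°.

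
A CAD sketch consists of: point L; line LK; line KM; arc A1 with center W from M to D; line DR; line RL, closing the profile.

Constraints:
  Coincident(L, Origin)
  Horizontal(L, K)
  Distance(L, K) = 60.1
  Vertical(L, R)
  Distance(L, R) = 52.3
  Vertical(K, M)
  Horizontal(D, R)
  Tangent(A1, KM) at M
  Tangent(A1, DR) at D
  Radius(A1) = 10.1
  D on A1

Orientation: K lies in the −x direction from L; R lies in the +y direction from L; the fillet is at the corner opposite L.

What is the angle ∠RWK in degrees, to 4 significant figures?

114.9°

L is at the origin; LK is horizontal with |LK| = 60.1 and K on the −x side, so K = (-60.10, 0.000). LR is vertical with |LR| = 52.3 and R on the +y side, so R = (0.000, 52.30). The virtual corner opposite L is at (-60.10, 52.30). Since A1 is tangent to KM there, WM ⟂ KM and the tangent condition forces WD to be normal to DR, with radius 10.1, so the center W sits 10.1 in from both sides at W = (-50.00, 42.20). Then cos ∠RWK = WR·WK / (|WR||WK|), giving 114.9°.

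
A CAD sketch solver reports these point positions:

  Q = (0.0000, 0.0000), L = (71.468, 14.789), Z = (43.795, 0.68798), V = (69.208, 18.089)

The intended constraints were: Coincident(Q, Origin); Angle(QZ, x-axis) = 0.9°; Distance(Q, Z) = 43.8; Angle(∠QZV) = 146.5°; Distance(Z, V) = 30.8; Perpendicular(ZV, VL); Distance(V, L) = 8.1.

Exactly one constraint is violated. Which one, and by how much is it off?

Distance(V, L) = 8.1 — off by 4.10.

Q = (0.00, 0.00) ✓; QZ at 0.9000° ✓; |QZ| = 43.80 ✓; ∠QZV = 146.5° ✓; |ZV| = 30.80 ✓; ∠(ZV, VL) = 90.00° ✓; |VL| = 4.000 ✗.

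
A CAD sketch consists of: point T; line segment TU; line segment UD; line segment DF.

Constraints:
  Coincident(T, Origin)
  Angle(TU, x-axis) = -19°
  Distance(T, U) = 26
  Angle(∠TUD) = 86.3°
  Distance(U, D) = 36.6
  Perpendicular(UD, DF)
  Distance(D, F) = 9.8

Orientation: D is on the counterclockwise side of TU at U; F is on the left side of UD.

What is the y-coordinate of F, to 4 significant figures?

29.42

T is at the origin; TU runs at -19.0° with length 26.0, so U = 26.0·(cos -19.0°, sin -19.0°) = (24.58, -8.465). ∠TUD = 86.3°, so UD runs at -19.0° + (180° − 86.3°) = 74.70° from the x-axis; with |UD| = 36.6, D = U + 36.6·(cos 74.70°, sin 74.70°) = (34.24, 26.84). The perpendicularity gives DF at right angles to UD; with |DF| = 9.8 on the left of UD, F = D + 9.8·(-0.9646, 0.2639) = (24.79, 29.42). So F.y = 29.42.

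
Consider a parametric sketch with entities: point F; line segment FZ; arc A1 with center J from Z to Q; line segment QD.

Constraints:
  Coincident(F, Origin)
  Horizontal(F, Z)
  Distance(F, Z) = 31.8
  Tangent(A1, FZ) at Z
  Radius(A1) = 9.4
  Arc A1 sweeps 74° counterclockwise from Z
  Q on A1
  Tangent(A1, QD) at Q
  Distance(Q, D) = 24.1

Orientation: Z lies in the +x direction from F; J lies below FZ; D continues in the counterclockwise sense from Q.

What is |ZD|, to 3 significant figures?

33.8

On A1, Z sits at bearing 90° from J; a 74° counterclockwise sweep puts Q at bearing 164°, so Q = J + 9.4·(cos 164°, sin 164°) = (22.8, -6.81). A1 meets QD tangentially, so JQ is at right angles to QD, so QD runs along (−sin 164°, cos 164°); with |QD| = 24.1, D = (16.1, -30.0). Then |ZD| = |D − Z| = 33.8.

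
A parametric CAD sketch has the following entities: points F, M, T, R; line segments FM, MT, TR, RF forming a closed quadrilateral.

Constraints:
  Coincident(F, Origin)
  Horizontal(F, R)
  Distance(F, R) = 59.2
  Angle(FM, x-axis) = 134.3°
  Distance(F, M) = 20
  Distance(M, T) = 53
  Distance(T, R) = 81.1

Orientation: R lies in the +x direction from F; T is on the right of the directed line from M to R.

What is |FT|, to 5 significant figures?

40.502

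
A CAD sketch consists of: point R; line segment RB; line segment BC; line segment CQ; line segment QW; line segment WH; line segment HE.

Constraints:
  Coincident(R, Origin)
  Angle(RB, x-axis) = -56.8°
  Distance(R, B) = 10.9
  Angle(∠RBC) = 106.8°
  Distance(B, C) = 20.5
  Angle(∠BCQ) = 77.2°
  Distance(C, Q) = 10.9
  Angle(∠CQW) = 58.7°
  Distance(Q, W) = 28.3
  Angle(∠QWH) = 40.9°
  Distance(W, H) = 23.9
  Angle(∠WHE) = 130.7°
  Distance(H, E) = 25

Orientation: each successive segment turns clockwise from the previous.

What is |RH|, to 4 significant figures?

30.72

R is at the origin; RB runs at -56.8° with length 10.9, so B = (5.968, -9.121). ∠RBC = 106.8° gives BC at -130.0° from the x-axis; with |BC| = 20.5, C = (-7.209, -24.82). ∠BCQ = 77.2° gives CQ at 127.2° from the x-axis; with |CQ| = 10.9, Q = (-13.80, -16.14). ∠CQW = 58.7° gives QW at 5.900° from the x-axis; with |QW| = 28.3, W = (14.35, -13.23). ∠QWH = 40.9° gives WH at -133.2° from the x-axis; with |WH| = 23.9, H = (-2.009, -30.66). Then |RH| = |H − R| = 30.72.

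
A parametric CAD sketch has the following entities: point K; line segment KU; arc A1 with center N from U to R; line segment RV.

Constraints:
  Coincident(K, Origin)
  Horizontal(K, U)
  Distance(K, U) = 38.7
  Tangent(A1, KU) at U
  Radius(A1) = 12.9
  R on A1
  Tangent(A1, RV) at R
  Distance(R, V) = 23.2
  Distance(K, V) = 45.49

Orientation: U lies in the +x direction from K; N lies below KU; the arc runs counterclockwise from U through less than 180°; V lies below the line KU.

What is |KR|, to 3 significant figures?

29.1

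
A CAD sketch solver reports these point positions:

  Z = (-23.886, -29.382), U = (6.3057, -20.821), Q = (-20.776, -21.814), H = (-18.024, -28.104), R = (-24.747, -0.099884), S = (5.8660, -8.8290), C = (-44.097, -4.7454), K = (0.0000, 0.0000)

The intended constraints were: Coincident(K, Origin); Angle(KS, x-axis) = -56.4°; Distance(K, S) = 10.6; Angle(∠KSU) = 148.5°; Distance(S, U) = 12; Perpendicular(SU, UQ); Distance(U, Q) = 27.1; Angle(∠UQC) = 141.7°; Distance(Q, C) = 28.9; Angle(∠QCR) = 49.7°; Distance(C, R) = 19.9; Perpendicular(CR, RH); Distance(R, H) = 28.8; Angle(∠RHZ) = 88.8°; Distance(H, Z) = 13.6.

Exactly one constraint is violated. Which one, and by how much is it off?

Distance(H, Z) = 13.6 — off by 7.60.

K = (0.00, 0.00) ✓; KS at -56.40° ✓; |KS| = 10.60 ✓; ∠KSU = 148.5° ✓; |SU| = 12.00 ✓; ∠(SU, UQ) = 90.00° ✓; |UQ| = 27.10 ✓; ∠UQC = 141.7° ✓; |QC| = 28.90 ✓; ∠QCR = 49.70° ✓; |CR| = 19.90 ✓; ∠(CR, RH) = 90.00° ✓; |RH| = 28.80 ✓; ∠RHZ = 88.80° ✓; |HZ| = 6.000 ✗.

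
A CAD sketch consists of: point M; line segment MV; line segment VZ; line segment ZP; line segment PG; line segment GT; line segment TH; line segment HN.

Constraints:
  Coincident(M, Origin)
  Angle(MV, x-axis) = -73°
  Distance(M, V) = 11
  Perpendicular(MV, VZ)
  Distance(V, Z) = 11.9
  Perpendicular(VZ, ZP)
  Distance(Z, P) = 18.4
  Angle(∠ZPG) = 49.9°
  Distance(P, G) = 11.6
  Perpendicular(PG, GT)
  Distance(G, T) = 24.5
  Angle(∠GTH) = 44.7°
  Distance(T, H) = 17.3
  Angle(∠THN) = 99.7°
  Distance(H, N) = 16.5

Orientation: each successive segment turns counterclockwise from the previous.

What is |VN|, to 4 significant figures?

14.15

M is at the origin; MV runs at -73.0° with length 11.0, so V = (3.216, -10.52). MV is perpendicular to VZ, so VZ runs at 17.00°; with |VZ| = 11.9, Z = (14.60, -7.040). VZ is perpendicular to ZP, so ZP runs at 107.0°; with |ZP| = 18.4, P = (9.216, 10.56). ∠ZPG = 49.9° gives PG at -122.9° from the x-axis; with |PG| = 11.6, G = (2.916, 0.8163). PG is perpendicular to GT, so GT runs at -32.90°; with |GT| = 24.5, T = (23.49, -12.49). ∠GTH = 44.7° gives TH at 102.4° from the x-axis; with |TH| = 17.3, H = (19.77, 4.405). ∠THN = 99.7° gives HN at -177.3° from the x-axis; with |HN| = 16.5, N = (3.290, 3.628). Then |VN| = |N − V| = 14.15.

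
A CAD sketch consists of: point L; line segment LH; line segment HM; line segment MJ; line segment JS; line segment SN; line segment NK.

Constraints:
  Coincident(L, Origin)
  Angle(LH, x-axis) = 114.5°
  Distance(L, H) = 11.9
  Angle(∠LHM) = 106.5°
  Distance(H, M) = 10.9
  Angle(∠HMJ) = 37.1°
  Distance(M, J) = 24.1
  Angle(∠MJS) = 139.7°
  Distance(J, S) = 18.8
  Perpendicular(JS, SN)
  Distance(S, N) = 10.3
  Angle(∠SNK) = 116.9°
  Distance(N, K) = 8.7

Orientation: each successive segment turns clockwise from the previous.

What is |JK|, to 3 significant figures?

18.0

L is at the origin; LH runs at 114.5° with length 11.9, so H = (-4.93, 10.8). ∠LHM = 106.5° gives HM at 41.0° from the x-axis; with |HM| = 10.9, M = (3.29, 18.0). ∠HMJ = 37.1° gives MJ at -102° from the x-axis; with |MJ| = 24.1, J = (-1.68, -5.60). ∠MJS = 139.7° gives JS at -142° from the x-axis; with |JS| = 18.8, S = (-16.5, -17.1). JS is perpendicular to SN, so SN runs at 128°; with |SN| = 10.3, N = (-22.8, -8.99). ∠SNK = 116.9° gives NK at 64.7° from the x-axis; with |NK| = 8.7, K = (-19.1, -1.12). Then |JK| = |K − J| = 18.0.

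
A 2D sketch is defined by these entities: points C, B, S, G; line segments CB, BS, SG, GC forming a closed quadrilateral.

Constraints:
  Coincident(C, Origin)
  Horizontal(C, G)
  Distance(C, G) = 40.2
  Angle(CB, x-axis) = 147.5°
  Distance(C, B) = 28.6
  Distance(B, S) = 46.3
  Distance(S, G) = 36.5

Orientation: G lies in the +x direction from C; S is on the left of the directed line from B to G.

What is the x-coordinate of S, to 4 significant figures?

19.73

C is at the origin; C and G share the same y with |CG| = 40.2 and G in +x, so G = (40.2, 0). CB runs at 147.5° with |CB| = 28.6, so B = (-24.12, 15.37). S is determined by |BS| = 46.3 and |SG| = 36.5 together: it lies at the intersection of circle(B, 46.3) and circle(G, 36.5). With |BG| = 66.13, the foot of the radical line on BG is 39.20 from B and the perpendicular offset is √(46.3² − 39.20²) = 24.64. Taking the left-of-BG solution: S = (19.73, 30.22).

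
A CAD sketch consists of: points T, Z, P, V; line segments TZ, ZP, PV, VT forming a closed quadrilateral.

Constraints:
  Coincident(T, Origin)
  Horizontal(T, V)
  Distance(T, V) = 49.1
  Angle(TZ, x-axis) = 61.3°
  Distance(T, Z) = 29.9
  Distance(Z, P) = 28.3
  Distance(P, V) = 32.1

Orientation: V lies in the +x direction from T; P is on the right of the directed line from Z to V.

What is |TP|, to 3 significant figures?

17.2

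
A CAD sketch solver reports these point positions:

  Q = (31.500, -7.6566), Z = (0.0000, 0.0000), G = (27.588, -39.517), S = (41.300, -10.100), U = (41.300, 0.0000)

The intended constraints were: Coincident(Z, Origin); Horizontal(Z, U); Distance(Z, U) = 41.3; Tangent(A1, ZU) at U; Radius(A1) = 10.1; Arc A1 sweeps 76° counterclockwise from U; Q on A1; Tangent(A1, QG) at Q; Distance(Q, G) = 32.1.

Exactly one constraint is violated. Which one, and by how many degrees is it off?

Tangent(A1, QG) at Q — off by 7.00°.

Z = (0.00, 0.00) ✓; Z.y = 0.00, U.y = 0.00 ✓; |ZU| = 41.30 ✓; ∠(SU, UZ) = 90.00° ✓; |SU| = 10.10 ✓; bearing(S→Q) − bearing(S→U) = 76.00° ✓; |SQ| = 10.10 ✓; ∠(SQ, QG) = 83.00° ✗; |QG| = 32.10 ✓.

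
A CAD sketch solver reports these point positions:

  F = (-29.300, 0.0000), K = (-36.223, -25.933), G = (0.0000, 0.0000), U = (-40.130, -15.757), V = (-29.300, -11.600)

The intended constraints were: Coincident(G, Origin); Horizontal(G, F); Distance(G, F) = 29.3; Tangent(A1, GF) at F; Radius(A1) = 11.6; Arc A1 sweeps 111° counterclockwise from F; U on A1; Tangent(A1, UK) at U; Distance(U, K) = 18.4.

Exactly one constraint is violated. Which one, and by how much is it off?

Distance(U, K) = 18.4 — off by 7.50.

G = (0.00, 0.00) ✓; G.y = 0.00, F.y = 0.00 ✓; |GF| = 29.30 ✓; ∠(VF, FG) = 90.00° ✓; |VF| = 11.60 ✓; bearing(V→U) − bearing(V→F) = 111.0° ✓; |VU| = 11.60 ✓; ∠(VU, UK) = 89.99° ✓; |UK| = 10.90 ✗.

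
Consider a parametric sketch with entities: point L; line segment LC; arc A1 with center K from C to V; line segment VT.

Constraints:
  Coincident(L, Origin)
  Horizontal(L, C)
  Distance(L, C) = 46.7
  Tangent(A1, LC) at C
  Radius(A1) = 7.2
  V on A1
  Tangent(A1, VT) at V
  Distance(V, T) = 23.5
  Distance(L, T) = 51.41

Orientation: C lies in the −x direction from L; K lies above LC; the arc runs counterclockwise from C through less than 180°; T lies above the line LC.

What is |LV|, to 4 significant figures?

40.24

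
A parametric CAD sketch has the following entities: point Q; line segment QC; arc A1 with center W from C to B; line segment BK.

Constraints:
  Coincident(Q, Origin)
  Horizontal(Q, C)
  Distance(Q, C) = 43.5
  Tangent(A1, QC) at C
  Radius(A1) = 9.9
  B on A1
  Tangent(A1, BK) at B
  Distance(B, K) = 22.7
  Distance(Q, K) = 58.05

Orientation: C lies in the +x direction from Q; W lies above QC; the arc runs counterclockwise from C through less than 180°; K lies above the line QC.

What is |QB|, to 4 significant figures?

54.50

Checks: |WB| = 9.900 ✓; ∠(WB, BK) = 90.00° ✓; |BK| = 22.70 ✓; |QK| = 58.05 ✓.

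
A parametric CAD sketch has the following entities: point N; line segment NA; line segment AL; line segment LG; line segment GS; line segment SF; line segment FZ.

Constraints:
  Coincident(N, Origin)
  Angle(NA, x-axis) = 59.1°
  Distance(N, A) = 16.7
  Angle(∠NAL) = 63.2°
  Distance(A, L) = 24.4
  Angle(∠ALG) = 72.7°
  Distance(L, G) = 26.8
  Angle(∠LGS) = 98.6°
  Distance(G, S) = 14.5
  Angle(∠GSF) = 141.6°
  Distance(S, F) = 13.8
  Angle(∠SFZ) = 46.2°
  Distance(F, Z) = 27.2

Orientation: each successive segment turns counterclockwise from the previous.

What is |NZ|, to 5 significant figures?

12.428

N is at the origin; NA runs at 59.1° with length 16.7, so A = (8.5761, 14.330). ∠NAL = 63.2° gives AL at 175.90° from the x-axis; with |AL| = 24.4, L = (-15.761, 16.074). ∠ALG = 72.7° gives LG at -76.800° from the x-axis; with |LG| = 26.8, G = (-9.6416, -10.018). ∠LGS = 98.6° gives GS at 4.6000° from the x-axis; with |GS| = 14.5, S = (4.8117, -8.8548). ∠GSF = 141.6° gives SF at 43.000° from the x-axis; with |SF| = 13.8, F = (14.904, 0.55677). ∠SFZ = 46.2° gives FZ at 176.80° from the x-axis; with |FZ| = 27.2, Z = (-12.253, 2.0751). Then |NZ| = |Z − N| = 12.428.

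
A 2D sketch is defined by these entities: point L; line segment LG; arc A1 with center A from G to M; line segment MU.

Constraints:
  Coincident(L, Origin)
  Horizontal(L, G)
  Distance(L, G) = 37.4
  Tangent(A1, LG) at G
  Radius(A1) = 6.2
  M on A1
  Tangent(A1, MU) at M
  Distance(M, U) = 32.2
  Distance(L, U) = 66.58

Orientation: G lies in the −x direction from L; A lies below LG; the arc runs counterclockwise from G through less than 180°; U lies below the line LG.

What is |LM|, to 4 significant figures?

42.87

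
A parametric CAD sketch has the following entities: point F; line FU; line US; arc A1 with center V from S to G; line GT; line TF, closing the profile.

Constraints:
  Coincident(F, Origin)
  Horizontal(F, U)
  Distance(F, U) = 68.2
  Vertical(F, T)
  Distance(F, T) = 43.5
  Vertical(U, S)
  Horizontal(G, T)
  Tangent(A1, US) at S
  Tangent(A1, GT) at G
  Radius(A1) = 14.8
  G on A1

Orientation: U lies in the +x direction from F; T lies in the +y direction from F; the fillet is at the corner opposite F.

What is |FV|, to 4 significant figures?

60.62

F is at the origin; F and U share the same y with |FU| = 68.2 and U on the +x side, so U = (68.20, 0.000). F and T share the same x with |FT| = 43.5 and T on the +y side, so T = (0.000, 43.50). The virtual corner opposite F is at (68.20, 43.50). Since A1 is tangent to US there, VS ⟂ US and since A1 is tangent to GT there, VG ⟂ GT, with radius 14.8, so the center V sits 14.8 in from both sides at V = (53.40, 28.70). Then |FV| = |V − F| = 60.62.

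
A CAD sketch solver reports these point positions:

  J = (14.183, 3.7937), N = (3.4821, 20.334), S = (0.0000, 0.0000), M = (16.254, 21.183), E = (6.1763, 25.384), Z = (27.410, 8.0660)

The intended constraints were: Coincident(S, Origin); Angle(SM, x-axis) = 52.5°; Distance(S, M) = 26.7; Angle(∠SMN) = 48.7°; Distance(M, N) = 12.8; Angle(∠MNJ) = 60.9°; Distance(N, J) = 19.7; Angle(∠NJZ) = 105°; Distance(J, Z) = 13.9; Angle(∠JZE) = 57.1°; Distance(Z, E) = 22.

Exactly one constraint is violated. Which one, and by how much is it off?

Distance(Z, E) = 22 — off by 5.40.

S = (0.00, 0.00) ✓; SM at 52.50° ✓; |SM| = 26.70 ✓; ∠SMN = 48.70° ✓; |MN| = 12.80 ✓; ∠MNJ = 60.90° ✓; |NJ| = 19.70 ✓; ∠NJZ = 105.0° ✓; |JZ| = 13.90 ✓; ∠JZE = 57.10° ✓; |ZE| = 27.40 ✗.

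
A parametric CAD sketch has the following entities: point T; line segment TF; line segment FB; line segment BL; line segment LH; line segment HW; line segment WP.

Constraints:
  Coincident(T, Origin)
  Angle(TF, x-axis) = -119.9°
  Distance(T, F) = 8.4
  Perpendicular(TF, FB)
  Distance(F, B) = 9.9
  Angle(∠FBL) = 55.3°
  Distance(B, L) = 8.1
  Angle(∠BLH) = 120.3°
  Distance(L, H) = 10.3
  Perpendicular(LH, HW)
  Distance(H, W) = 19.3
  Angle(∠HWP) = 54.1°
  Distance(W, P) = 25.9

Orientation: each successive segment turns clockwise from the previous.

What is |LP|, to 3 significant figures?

11.4

The perpendicularity gives HW at right angles to LH, so HW runs at -124°; with |HW| = 19.3, W = (-7.82, -20.6). ∠HWP = 54.1° gives WP at 110° from the x-axis; with |WP| = 25.9, P = (-16.6, 3.75). Then |LP| = |P − L| = 11.4.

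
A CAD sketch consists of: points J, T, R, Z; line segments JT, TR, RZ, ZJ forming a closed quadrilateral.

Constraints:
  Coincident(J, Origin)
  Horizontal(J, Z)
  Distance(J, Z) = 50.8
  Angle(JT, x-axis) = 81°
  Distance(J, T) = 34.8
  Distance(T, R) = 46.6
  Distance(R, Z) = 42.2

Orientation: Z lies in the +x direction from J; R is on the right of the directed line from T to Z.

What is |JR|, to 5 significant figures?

15.814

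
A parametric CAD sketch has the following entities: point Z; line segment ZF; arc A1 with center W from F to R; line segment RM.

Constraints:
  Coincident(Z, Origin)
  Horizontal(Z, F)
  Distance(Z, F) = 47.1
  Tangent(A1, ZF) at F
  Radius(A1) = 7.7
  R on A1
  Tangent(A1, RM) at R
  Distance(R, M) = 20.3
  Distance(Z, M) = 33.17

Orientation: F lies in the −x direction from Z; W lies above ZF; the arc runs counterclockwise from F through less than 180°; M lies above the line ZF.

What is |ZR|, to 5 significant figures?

41.392

Z is at the origin; Z and F share the same y with |ZF| = 47.1 and F on the −x side, so F = (-47.100, 0.0000). The tangent condition forces WF to be normal to ZF, so W = F + (0, 7.7) = (-47.100, 7.7000). Since WR ⟂ RM (tangency), |WM| = √(7.7² + 20.3²) = 21.711 regardless of where R sits on A1. So M lies on both circle(Z, 33.17) and circle(W, 21.711); the above-ZF intersection is M = (-27.930, 17.893). R is the foot of the tangent from M: R = (-41.309, 2.6253).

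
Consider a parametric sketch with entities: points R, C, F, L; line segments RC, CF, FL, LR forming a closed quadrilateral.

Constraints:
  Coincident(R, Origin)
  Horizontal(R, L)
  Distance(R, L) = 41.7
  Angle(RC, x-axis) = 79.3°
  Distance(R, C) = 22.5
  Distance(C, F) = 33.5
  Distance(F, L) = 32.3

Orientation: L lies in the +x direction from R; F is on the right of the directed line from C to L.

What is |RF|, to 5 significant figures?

15.456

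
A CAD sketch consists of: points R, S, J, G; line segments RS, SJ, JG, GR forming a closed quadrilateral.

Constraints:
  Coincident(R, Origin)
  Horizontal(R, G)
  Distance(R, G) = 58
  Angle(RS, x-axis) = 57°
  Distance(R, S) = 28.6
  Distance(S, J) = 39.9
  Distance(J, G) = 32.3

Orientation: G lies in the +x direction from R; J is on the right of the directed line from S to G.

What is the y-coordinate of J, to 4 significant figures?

-13.68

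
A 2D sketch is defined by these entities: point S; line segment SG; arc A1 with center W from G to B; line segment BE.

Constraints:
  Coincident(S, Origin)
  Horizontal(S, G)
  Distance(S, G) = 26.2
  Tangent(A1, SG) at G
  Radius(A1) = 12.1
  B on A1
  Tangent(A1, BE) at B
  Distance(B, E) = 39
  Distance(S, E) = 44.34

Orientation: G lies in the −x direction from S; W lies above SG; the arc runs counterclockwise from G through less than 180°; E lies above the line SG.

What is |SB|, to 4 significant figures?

16.81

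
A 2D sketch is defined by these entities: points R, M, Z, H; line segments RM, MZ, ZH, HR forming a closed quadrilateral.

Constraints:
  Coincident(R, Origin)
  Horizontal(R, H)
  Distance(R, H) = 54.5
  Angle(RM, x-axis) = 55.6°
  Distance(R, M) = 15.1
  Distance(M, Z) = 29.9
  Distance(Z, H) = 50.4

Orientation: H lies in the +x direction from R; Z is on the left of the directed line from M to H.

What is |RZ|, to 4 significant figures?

44.93

Checks: |MZ| = 29.90 ✓; |ZH| = 50.40 ✓.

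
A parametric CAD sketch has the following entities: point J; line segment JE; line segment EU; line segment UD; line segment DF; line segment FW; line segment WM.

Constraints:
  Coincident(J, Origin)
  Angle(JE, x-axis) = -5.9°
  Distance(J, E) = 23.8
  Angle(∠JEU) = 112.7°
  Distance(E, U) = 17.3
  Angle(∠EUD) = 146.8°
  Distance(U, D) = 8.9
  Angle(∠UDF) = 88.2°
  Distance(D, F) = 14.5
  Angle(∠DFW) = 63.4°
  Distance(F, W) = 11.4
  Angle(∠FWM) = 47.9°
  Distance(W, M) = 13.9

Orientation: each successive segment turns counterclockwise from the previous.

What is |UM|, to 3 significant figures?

12.3

∠DFW = 63.4° gives FW at -57.0° from the x-axis; with |FW| = 11.4, W = (23.0, 10.4). ∠FWM = 47.9° gives WM at 75.1° from the x-axis; with |WM| = 13.9, M = (26.6, 23.9). Then |UM| = |M − U| = 12.3.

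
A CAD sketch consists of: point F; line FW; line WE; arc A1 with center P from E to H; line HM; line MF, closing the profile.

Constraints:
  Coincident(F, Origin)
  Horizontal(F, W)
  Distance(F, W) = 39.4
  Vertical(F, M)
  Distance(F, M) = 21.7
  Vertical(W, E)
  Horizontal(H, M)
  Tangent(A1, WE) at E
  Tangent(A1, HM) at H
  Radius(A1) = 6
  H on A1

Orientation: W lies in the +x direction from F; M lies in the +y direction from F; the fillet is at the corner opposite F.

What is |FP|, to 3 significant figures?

36.9

F and M share the same x with |FM| = 21.7 and M on the +y side, so M = (0.00, 21.7). The virtual corner opposite F is at (39.4, 21.7). A1 meets WE tangentially, so PE is at right angles to WE and A1 meets HM tangentially, so PH is at right angles to HM, with radius 6.0, so the center P sits 6.0 in from both sides at P = (33.4, 15.7). Then |FP| = |P − F| = 36.9.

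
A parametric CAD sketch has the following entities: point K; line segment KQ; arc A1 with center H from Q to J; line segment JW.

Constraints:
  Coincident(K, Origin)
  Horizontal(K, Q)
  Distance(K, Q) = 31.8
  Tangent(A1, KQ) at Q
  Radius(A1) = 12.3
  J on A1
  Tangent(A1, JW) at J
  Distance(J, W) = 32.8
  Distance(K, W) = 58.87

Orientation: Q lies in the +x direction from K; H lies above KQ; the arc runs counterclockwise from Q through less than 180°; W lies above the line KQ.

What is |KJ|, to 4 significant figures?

46.34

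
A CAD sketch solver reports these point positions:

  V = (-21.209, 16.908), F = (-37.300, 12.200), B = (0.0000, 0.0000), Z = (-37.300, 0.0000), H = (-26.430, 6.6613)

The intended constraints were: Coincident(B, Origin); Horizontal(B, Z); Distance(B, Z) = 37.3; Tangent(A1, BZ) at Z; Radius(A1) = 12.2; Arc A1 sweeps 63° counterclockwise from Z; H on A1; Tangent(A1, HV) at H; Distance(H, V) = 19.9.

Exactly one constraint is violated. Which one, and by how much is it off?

Distance(H, V) = 19.9 — off by 8.40.

B = (0.00, 0.00) ✓; B.y = 0.00, Z.y = 0.00 ✓; |BZ| = 37.30 ✓; ∠(FZ, ZB) = 90.00° ✓; |FZ| = 12.20 ✓; bearing(F→H) − bearing(F→Z) = 63.00° ✓; |FH| = 12.20 ✓; ∠(FH, HV) = 90.00° ✓; |HV| = 11.50 ✗.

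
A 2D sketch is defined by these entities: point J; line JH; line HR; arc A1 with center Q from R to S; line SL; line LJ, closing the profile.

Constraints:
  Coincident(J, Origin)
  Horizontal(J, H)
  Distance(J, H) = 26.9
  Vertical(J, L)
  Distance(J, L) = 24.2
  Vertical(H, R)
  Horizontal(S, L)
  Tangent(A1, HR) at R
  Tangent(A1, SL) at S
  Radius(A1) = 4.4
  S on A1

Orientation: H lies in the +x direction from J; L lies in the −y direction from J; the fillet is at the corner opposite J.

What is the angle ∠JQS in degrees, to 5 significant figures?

131.35°

J is at the origin; J and H share the same y with |JH| = 26.9 and H on the +x side, so H = (26.900, 0.0000). JL is vertical with |JL| = 24.2 and L on the −y side, so L = (0.0000, -24.200). The virtual corner opposite J is at (26.900, -24.200). The tangent condition forces QR to be normal to HR and the tangent condition forces QS to be normal to SL, with radius 4.4, so the center Q sits 4.4 in from both sides at Q = (22.500, -19.800). That places the tangent points at R = (26.900, -19.800) on HR and S = (22.500, -24.200) on SL. Then cos ∠JQS = QJ·QS / (|QJ||QS|), giving 131.35°.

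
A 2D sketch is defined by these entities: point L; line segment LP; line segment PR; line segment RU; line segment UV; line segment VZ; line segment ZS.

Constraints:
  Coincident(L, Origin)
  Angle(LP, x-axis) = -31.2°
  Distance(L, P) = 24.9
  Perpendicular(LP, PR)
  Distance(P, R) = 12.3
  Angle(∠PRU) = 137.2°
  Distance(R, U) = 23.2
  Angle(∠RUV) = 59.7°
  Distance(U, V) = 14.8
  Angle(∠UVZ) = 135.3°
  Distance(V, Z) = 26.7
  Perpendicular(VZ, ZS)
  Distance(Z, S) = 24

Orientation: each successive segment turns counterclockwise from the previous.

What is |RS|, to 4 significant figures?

16.64

L is at the origin; LP runs at -31.2° with length 24.9, so P = (21.30, -12.90). The perpendicularity gives PR at right angles to LP, so PR runs at 58.80°; with |PR| = 12.3, R = (27.67, -2.378). ∠PRU = 137.2° gives RU at 101.6° from the x-axis; with |RU| = 23.2, U = (23.01, 20.35). ∠RUV = 59.7° gives UV at -138.1° from the x-axis; with |UV| = 14.8, V = (11.99, 10.46). ∠UVZ = 135.3° gives VZ at -93.40° from the x-axis; with |VZ| = 26.7, Z = (10.41, -16.19). The perpendicularity gives ZS at right angles to VZ, so ZS runs at -3.400°; with |ZS| = 24.0, S = (34.36, -17.61). Then |RS| = |S − R| = 16.64.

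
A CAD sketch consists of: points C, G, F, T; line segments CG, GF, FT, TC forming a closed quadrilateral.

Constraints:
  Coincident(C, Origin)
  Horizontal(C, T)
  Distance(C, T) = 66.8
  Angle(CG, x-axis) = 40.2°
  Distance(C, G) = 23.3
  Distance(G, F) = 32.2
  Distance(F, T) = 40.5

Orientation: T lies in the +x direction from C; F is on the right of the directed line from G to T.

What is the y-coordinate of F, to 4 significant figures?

-15.07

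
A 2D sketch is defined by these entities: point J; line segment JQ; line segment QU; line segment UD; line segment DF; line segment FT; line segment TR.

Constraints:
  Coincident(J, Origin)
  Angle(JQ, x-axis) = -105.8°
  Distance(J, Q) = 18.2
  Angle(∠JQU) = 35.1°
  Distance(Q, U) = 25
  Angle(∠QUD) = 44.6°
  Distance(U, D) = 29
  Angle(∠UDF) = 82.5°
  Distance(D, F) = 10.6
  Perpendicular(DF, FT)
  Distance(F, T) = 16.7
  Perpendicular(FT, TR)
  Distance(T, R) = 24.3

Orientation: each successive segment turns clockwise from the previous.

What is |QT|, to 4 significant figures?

11.43

J is at the origin; JQ runs at -105.8° with length 18.2, so Q = (-4.956, -17.51). ∠JQU = 35.1° gives QU at 109.3° from the x-axis; with |QU| = 25.0, U = (-13.22, 6.083). ∠QUD = 44.6° gives UD at -26.10° from the x-axis; with |UD| = 29.0, D = (12.82, -6.676). ∠UDF = 82.5° gives DF at -123.6° from the x-axis; with |DF| = 10.6, F = (6.958, -15.50). DF is perpendicular to FT, so FT runs at 146.4°; with |FT| = 16.7, T = (-6.951, -6.263). Then |QT| = |T − Q| = 11.43.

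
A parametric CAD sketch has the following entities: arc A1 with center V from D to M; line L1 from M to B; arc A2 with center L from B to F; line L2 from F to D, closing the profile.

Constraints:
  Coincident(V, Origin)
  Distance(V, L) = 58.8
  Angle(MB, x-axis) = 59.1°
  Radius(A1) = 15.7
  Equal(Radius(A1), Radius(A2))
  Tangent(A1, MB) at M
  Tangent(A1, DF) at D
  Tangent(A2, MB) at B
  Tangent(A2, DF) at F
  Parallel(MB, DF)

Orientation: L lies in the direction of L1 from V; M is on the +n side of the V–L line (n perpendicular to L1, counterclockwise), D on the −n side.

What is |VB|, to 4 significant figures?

60.86

The slot axis is L1's direction at 59.1°, so u = (cos 59.1°, sin 59.1°) = (0.5135, 0.8581) and n = (−sin 59.1°, cos 59.1°) = (-0.8581, 0.5135). V is at the origin and L lies 58.8 along u from V, so L = 58.8·u = (30.20, 50.45). Tangency of A1 to both parallel lines with radius 15.7 puts M and D at V ± 15.7·n: M = (-13.47, 8.063), D = (13.47, -8.063). Equal radii place B and F the same way about L: B = L + 15.7·n = (16.72, 58.52), F = L − 15.7·n = (43.67, 42.39). Then |VB| = |B − V| = 60.86.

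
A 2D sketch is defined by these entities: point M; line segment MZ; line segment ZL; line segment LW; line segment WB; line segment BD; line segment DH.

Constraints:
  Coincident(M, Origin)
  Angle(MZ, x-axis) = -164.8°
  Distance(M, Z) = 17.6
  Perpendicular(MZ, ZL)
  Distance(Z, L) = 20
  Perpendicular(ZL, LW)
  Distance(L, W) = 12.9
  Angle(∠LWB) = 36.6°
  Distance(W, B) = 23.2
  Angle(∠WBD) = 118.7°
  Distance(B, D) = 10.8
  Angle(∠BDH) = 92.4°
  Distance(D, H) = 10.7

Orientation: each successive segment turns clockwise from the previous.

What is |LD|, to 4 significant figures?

18.12

M is at the origin; MZ runs at -164.8° with length 17.6, so Z = (-16.98, -4.615). MZ ⟂ ZL, so ZL runs at 105.2°; with |ZL| = 20.0, L = (-22.23, 14.69). ZL ⟂ LW, so LW runs at 15.20°; with |LW| = 12.9, W = (-9.779, 18.07). ∠LWB = 36.6° gives WB at -128.2° from the x-axis; with |WB| = 23.2, B = (-24.13, -0.1638). ∠WBD = 118.7° gives BD at 170.5° from the x-axis; with |BD| = 10.8, D = (-34.78, 1.619). Then |LD| = |D − L| = 18.12.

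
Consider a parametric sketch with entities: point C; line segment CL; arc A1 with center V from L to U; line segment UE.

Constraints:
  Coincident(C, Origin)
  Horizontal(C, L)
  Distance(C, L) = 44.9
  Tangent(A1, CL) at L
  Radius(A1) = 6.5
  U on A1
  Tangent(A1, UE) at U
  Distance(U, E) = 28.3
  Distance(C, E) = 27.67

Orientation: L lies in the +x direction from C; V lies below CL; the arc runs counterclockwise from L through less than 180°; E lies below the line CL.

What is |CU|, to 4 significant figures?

40.71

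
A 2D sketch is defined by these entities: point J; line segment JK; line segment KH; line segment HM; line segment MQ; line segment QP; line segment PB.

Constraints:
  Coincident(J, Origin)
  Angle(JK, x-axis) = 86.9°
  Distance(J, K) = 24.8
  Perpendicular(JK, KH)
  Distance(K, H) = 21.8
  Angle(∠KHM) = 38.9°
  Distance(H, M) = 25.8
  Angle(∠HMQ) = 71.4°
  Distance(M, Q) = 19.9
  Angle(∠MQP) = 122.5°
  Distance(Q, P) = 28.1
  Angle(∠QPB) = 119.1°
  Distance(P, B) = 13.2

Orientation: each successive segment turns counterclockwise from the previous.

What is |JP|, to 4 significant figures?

51.03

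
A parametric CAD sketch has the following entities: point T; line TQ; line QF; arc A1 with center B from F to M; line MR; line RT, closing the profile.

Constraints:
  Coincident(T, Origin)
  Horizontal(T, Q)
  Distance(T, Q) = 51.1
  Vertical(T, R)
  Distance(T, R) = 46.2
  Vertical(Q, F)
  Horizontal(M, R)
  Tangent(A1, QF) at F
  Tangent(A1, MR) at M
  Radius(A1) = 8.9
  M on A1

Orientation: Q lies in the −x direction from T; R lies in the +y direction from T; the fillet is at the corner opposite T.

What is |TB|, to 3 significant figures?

56.3

T is at the origin; TQ is horizontal with |TQ| = 51.1 and Q on the −x side, so Q = (-51.1, 0.00). T and R share the same x with |TR| = 46.2 and R on the +y side, so R = (0.00, 46.2). The virtual corner opposite T is at (-51.1, 46.2). A1 meets QF tangentially, so BF is at right angles to QF and the tangent condition forces BM to be normal to MR, with radius 8.9, so the center B sits 8.9 in from both sides at B = (-42.2, 37.3). Then |TB| = |B − T| = 56.3.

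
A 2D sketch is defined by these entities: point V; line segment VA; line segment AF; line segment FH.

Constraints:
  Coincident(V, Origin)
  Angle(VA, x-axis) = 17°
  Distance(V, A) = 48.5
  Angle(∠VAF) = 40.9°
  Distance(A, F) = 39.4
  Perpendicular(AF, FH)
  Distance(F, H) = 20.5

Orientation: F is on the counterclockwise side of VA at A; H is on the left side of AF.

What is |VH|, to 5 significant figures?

11.584

∠VAF = 40.9°, so AF runs at 17.0° + (180° − 40.9°) = 156.10° from the x-axis; with |AF| = 39.4, F = A + 39.4·(cos 156.10°, sin 156.10°) = (10.359, 30.143). AF ⟂ FH; with |FH| = 20.5 on the left of AF, H = F + 20.5·(-0.40514, -0.91425) = (2.0538, 11.400). Then |VH| = |H − V| = 11.584.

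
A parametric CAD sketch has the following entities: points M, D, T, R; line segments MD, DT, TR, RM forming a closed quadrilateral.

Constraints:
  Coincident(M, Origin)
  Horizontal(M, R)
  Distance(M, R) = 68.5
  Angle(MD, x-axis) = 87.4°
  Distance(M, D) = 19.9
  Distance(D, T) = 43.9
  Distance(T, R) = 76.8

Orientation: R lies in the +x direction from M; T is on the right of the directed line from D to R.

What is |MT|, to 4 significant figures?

24.11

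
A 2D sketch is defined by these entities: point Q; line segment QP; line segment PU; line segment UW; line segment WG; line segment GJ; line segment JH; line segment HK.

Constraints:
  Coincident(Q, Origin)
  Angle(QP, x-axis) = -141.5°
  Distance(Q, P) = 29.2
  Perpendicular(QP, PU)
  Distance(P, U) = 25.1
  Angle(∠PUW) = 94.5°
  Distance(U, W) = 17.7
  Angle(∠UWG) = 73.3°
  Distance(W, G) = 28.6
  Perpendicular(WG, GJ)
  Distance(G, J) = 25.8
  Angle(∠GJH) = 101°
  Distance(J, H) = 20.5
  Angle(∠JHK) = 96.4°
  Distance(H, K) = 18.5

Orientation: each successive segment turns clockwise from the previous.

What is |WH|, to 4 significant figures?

30.90

WG is perpendicular to GJ, so GJ runs at -153.7°; with |GJ| = 25.8, J = (-35.99, -23.53). ∠GJH = 101.0° gives JH at 127.3° from the x-axis; with |JH| = 20.5, H = (-48.41, -7.226). Then |WH| = |H − W| = 30.90.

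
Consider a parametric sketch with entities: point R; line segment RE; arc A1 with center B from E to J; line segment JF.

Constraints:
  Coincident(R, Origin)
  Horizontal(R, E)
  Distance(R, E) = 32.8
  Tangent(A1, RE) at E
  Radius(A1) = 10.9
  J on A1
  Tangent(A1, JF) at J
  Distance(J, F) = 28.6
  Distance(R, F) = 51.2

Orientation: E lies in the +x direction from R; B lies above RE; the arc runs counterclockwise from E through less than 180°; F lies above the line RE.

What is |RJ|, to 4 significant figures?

45.39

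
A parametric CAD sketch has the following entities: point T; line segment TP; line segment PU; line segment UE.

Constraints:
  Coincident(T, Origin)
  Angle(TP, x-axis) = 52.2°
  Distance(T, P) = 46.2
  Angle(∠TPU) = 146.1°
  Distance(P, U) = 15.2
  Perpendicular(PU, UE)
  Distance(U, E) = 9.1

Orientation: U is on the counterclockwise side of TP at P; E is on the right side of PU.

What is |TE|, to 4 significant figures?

63.90

∠TPU = 146.1°, so PU runs at 52.2° + (180° − 146.1°) = 86.10° from the x-axis; with |PU| = 15.2, U = P + 15.2·(cos 86.10°, sin 86.10°) = (29.35, 51.67). PU ⟂ UE; with |UE| = 9.1 on the right of PU, E = U + 9.1·(0.9977, -0.06802) = (38.43, 51.05). Then |TE| = |E − T| = 63.90.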